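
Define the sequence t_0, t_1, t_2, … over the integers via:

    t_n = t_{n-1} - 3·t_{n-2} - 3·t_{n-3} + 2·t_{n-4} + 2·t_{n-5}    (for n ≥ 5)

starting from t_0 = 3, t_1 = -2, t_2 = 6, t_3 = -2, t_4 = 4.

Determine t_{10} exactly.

t_5 = 1·4 + -3·-2 + -3·6 + 2·-2 + 2·3 = -6
t_6 = 1·-6 + -3·4 + -3·-2 + 2·6 + 2·-2 = -4
t_7 = 1·-4 + -3·-6 + -3·4 + 2·-2 + 2·6 = 10
t_8 = 1·10 + -3·-4 + -3·-6 + 2·4 + 2·-2 = 44
t_9 = 1·44 + -3·10 + -3·-4 + 2·-6 + 2·4 = 22
t_10 = 1·22 + -3·44 + -3·10 + 2·-4 + 2·-6 = -160

-160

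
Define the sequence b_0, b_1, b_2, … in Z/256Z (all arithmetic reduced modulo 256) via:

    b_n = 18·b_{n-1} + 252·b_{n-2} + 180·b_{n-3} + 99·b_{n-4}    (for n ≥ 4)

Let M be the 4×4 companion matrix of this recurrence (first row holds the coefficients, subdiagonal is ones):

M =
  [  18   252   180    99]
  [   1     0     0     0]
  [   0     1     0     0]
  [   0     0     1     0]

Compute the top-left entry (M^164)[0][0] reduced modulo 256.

(M^164)[0][0] is the top entry after applying M 164 times to the unit state (1, 0, 0, 0). Equivalently it is h_{167} for the auxiliary sequence (h_n) obeying the same recurrence with h_3 = 1 and h_i = 0 for 0 ≤ i < 3:
h_4 = 18·1 + 252·0 + 180·0 + 99·0 = 18
h_5 = 18·18 + 252·1 + 180·0 + 99·0 = 64
h_6 = 18·64 + 252·18 + 180·1 + 99·0 = 236
h_7 = 18·236 + 252·64 + 180·18 + 99·1 = 163
h_8 = 18·163 + 252·236 + 180·64 + 99·18 = 188
h_9 = 18·188 + 252·163 + 180·236 + 99·64 = 92
Continuing the recurrence:
  h_10 = 104;  h_11 = 25;  h_12 = 134;  h_13 = 188;  h_14 = 236;  h_15 = 139
  h_16 = 24;  h_17 = 40;  h_18 = 112;  h_19 = 225;  h_20 = 122;  h_21 = 72
  h_22 = 172;  h_23 = 195;  h_24 = 212;  h_25 = 164;  h_26 = 216;  h_27 = 25
  h_28 = 174;  h_29 = 36;  h_30 = 236;  h_31 = 11;  h_32 = 176;  h_33 = 16
  h_34 = 96;  h_35 = 129;  h_36 = 226;  h_37 = 144;  h_38 = 108;  h_39 = 35
  h_40 = 108;  h_41 = 172;  h_42 = 200;  h_43 = 217;  h_44 = 214;  h_45 = 204
  h_46 = 236;  h_47 = 203;  h_48 = 200;  h_49 = 184;  h_50 = 208;  h_51 = 225
  h_52 = 74;  h_53 = 24;  h_54 = 44;  h_55 = 195;  h_56 = 132;  h_57 = 116
  h_58 = 56;  h_59 = 89;  h_60 = 254;  h_61 = 180;  h_62 = 236;  h_63 = 203
  h_64 = 96;  h_65 = 32;  h_66 = 192;  h_67 = 1;  h_68 = 178;  h_69 = 224
  h_70 = 236;  h_71 = 163;  h_72 = 28;  h_73 = 252;  h_74 = 40;  h_75 = 153
  h_76 = 38;  h_77 = 220;  h_78 = 236;  h_79 = 11;  h_80 = 120;  h_81 = 72
  h_82 = 48;  h_83 = 225;  h_84 = 26;  h_85 = 232;  h_86 = 172;  h_87 = 195
  h_88 = 52;  h_89 = 68;  h_90 = 152;  h_91 = 153;  h_92 = 78;  h_93 = 68
  h_94 = 236;  h_95 = 139;  h_96 = 16;  h_97 = 48;  h_98 = 32;  h_99 = 129
  h_100 = 130;  h_101 = 48;  h_102 = 108;  h_103 = 35;  h_104 = 204;  h_105 = 76
  h_106 = 136;  h_107 = 89;  h_108 = 118;  h_109 = 236;  h_110 = 236;  h_111 = 75
  h_112 = 40;  h_113 = 216;  h_114 = 144;  h_115 = 225;  h_116 = 234;  h_117 = 184
  h_118 = 44;  h_119 = 195;  h_120 = 228;  h_121 = 20;  h_122 = 248;  h_123 = 217
  h_124 = 158;  h_125 = 212;  h_126 = 236;  h_127 = 75;  h_128 = 192;  h_129 = 64
  h_130 = 128;  h_131 = 1;  h_132 = 82;  h_133 = 128;  h_134 = 236;  h_135 = 163
  h_136 = 124;  h_137 = 156;  h_138 = 232;  h_139 = 25;  h_140 = 198;  h_141 = 252
  h_142 = 236;  h_143 = 139;  h_144 = 216;  h_145 = 104;  h_146 = 240;  h_147 = 225
  h_148 = 186;  h_149 = 136;  h_150 = 172;  h_151 = 195;  h_152 = 148;  h_153 = 228
  h_154 = 88;  h_155 = 25;  h_156 = 238;  h_157 = 100;  h_158 = 236;  h_159 = 11
  h_160 = 112;  h_161 = 80;  h_162 = 224;  h_163 = 129;  h_164 = 34;  h_165 = 208
h_166 = 18·208 + 252·34 + 180·129 + 99·224 = 108
h_167 = 18·108 + 252·208 + 180·34 + 99·129 = 35

35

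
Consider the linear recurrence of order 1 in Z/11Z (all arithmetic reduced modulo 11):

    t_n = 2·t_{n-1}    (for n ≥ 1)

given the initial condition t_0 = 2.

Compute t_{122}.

8

t_1 = 2·2 = 4
t_2 = 2·4 = 8
t_3 = 2·8 = 5
t_4 = 2·5 = 10
t_5 = 2·10 = 9
t_6 = 2·9 = 7
t_7 = 2·7 = 3
t_8 = 2·3 = 6
t_9 = 2·6 = 1
t_10 = 2·1 = 2
(t_10) = (2) = (t_0), so the sequence has period 10.
122 ≡ 2 (mod 10), hence t_122 = t_2 = 8.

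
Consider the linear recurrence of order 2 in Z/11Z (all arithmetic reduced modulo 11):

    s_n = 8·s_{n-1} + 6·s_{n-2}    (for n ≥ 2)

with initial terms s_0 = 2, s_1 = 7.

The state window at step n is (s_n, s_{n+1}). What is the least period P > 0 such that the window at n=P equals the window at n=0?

n=0: window = (2, 7)
n=1: window = (7, 2)
n=2: window = (2, 3)
n=3: window = (3, 3)
n=4: window = (3, 9)
n=5: window = (9, 2)
n=6: window = (2, 4)
n=7: window = (4, 0)
n=8: window = (0, 2)
n=9: window = (2, 5)
n=10: window = (5, 8)
n=11: window = (8, 6)
n=12: window = (6, 8)
n=13: window = (8, 1)
n=14: window = (1, 1)
n=15: window = (1, 3)
n=16: window = (3, 8)
n=17: window = (8, 5)
n=18: window = (5, 0)
n=19: window = (0, 8)
n=20: window = (8, 9)
n=21: window = (9, 10)
n=22: window = (10, 2)
n=23: window = (2, 10)
n=24: window = (10, 4)
n=25: window = (4, 4)
n=26: window = (4, 1)
n=27: window = (1, 10)
n=28: window = (10, 9)
n=29: window = (9, 0)
n=30: window = (0, 10)
n=31: window = (10, 3)
n=32: window = (3, 7)
n=33: window = (7, 8)
n=34: window = (8, 7)
n=35: window = (7, 5)
n=36: window = (5, 5)
n=37: window = (5, 4)
n=38: window = (4, 7)
n=39: window = (7, 3)
n=40: window = (3, 0)
…
n=53: window = (6, 4)
n=54: window = (4, 2)
n=55: window = (2, 7)
window at n=55 equals window at n=0 → period = 55

55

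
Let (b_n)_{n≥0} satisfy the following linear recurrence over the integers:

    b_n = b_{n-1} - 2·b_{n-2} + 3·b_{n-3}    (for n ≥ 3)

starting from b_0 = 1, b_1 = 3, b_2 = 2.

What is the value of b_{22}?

-11273

b_3 = 1·2 + -2·3 + 3·1 = -1
b_4 = 1·-1 + -2·2 + 3·3 = 4
b_5 = 1·4 + -2·-1 + 3·2 = 12
b_6 = 1·12 + -2·4 + 3·-1 = 1
b_7 = 1·1 + -2·12 + 3·4 = -11
b_8 = 1·-11 + -2·1 + 3·12 = 23
b_9 = 1·23 + -2·-11 + 3·1 = 48
b_10 = 1·48 + -2·23 + 3·-11 = -31
b_11 = 1·-31 + -2·48 + 3·23 = -58
b_12 = 1·-58 + -2·-31 + 3·48 = 148
b_13 = 1·148 + -2·-58 + 3·-31 = 171
b_14 = 1·171 + -2·148 + 3·-58 = -299
b_15 = 1·-299 + -2·171 + 3·148 = -197
b_16 = 1·-197 + -2·-299 + 3·171 = 914
b_17 = 1·914 + -2·-197 + 3·-299 = 411
b_18 = 1·411 + -2·914 + 3·-197 = -2008
b_19 = 1·-2008 + -2·411 + 3·914 = -88
b_20 = 1·-88 + -2·-2008 + 3·411 = 5161
b_21 = 1·5161 + -2·-88 + 3·-2008 = -687
b_22 = 1·-687 + -2·5161 + 3·-88 = -11273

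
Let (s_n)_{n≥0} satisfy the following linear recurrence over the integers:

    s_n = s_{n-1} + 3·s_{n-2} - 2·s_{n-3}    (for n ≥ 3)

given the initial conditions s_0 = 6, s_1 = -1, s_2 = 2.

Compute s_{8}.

-186

s_3 = 1·2 + 3·-1 + -2·6 = -13
s_4 = 1·-13 + 3·2 + -2·-1 = -5
s_5 = 1·-5 + 3·-13 + -2·2 = -48
s_6 = 1·-48 + 3·-5 + -2·-13 = -37
s_7 = 1·-37 + 3·-48 + -2·-5 = -171
s_8 = 1·-171 + 3·-37 + -2·-48 = -186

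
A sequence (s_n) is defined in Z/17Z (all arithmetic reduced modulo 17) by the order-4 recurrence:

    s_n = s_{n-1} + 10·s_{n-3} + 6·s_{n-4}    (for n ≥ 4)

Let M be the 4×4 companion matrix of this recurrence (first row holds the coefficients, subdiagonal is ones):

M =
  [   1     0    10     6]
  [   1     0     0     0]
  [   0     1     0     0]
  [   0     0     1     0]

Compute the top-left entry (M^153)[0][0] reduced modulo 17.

15

(M^153)[0][0] is the top entry after applying M 153 times to the unit state (1, 0, 0, 0). Equivalently it is h_{156} for the auxiliary sequence (h_n) obeying the same recurrence with h_3 = 1 and h_i = 0 for 0 ≤ i < 3:
h_4 = 1·1 + 0·0 + 10·0 + 6·0 = 1
h_5 = 1·1 + 0·1 + 10·0 + 6·0 = 1
h_6 = 1·1 + 0·1 + 10·1 + 6·0 = 11
h_7 = 1·11 + 0·1 + 10·1 + 6·1 = 10
h_8 = 1·10 + 0·11 + 10·1 + 6·1 = 9
h_9 = 1·9 + 0·10 + 10·11 + 6·1 = 6
Continuing the recurrence:
  h_10 = 2;  h_11 = 16;  h_12 = 11;  h_13 = 16;  h_14 = 1;  h_15 = 3
  h_16 = 8;  h_17 = 12;  h_18 = 14;  h_19 = 10;  h_20 = 8;  h_21 = 16
  h_22 = 13;  h_23 = 0;  h_24 = 4;  h_25 = 9;  h_26 = 2;  h_27 = 8
  h_28 = 3;  h_29 = 9;  h_30 = 16;  h_31 = 9;  h_32 = 15;  h_33 = 8
  h_34 = 7;  h_35 = 7;  h_36 = 7;  h_37 = 6;  h_38 = 16;  h_39 = 9
  h_40 = 9;  h_41 = 1;  h_42 = 0;  h_43 = 8;  h_44 = 4;  h_45 = 10
  h_46 = 5;  h_47 = 8;  h_48 = 13;  h_49 = 4;  h_50 = 12;  h_51 = 3
  h_52 = 2;  h_53 = 10;  h_54 = 10;  h_55 = 14;  h_56 = 7;  h_57 = 14
  h_58 = 10;  h_59 = 11;  h_60 = 6;  h_61 = 3;  h_62 = 3;  h_63 = 10
  h_64 = 8;  h_65 = 5;  h_66 = 4;  h_67 = 8;  h_68 = 4;  h_69 = 6
  h_70 = 8;  h_71 = 11;  h_72 = 10;  h_73 = 7;  h_74 = 12;  h_75 = 8
  h_76 = 2;  h_77 = 11;  h_78 = 10;  h_79 = 10;  h_80 = 13;  h_81 = 9
  h_82 = 16;  h_83 = 2;  h_84 = 0;  h_85 = 10;  h_86 = 7;  h_87 = 2
  h_88 = 0;  h_89 = 11;  h_90 = 5;  h_91 = 0;  h_92 = 8;  h_93 = 5
  h_94 = 1;  h_95 = 13;  h_96 = 9;  h_97 = 15;  h_98 = 15;  h_99 = 13
  h_100 = 13;  h_101 = 15;  h_102 = 14;  h_103 = 1;  h_104 = 8;  h_105 = 0
  h_106 = 9;  h_107 = 10;  h_108 = 7;  h_109 = 12;  h_110 = 13;  h_111 = 7
  h_112 = 16;  h_113 = 14;  h_114 = 9;  h_115 = 7;  h_116 = 5;  h_117 = 9
  h_118 = 14;  h_119 = 4;  h_120 = 5;  h_121 = 12;  h_122 = 0;  h_123 = 6
  h_124 = 3;  h_125 = 7;  h_126 = 16;  h_127 = 14;  h_128 = 0;  h_129 = 15
  h_130 = 13;  h_131 = 12;  h_132 = 9;  h_133 = 8;  h_134 = 2;  h_135 = 11
  h_136 = 9;  h_137 = 9;  h_138 = 12;  h_139 = 15;  h_140 = 6;  h_141 = 10
  h_142 = 11;  h_143 = 8;  h_144 = 8;  h_145 = 8;  h_146 = 1;  h_147 = 10
  h_148 = 2;  h_149 = 9;  h_150 = 13;  h_151 = 8;  h_152 = 8;  h_153 = 5
  h_154 = 10
h_155 = 1·10 + 0·5 + 10·8 + 6·8 = 2
h_156 = 1·2 + 0·10 + 10·5 + 6·8 = 15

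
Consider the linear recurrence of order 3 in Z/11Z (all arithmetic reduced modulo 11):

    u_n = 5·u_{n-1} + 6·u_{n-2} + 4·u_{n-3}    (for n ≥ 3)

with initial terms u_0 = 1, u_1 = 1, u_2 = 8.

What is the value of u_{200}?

3

u_3 = 5·8 + 6·1 + 4·1 = 6
u_4 = 5·6 + 6·8 + 4·1 = 5
u_5 = 5·5 + 6·6 + 4·8 = 5
u_6 = 5·5 + 6·5 + 4·6 = 2
u_7 = 5·2 + 6·5 + 4·5 = 5
u_8 = 5·5 + 6·2 + 4·5 = 2
u_9 = 5·2 + 6·5 + 4·2 = 4
u_10 = 5·4 + 6·2 + 4·5 = 8
u_11 = 5·8 + 6·4 + 4·2 = 6
u_12 = 5·6 + 6·8 + 4·4 = 6
u_13 = 5·6 + 6·6 + 4·8 = 10
u_14 = 5·10 + 6·6 + 4·6 = 0
u_15 = 5·0 + 6·10 + 4·6 = 7
u_16 = 5·7 + 6·0 + 4·10 = 9
u_17 = 5·9 + 6·7 + 4·0 = 10
u_18 = 5·10 + 6·9 + 4·7 = 0
u_19 = 5·0 + 6·10 + 4·9 = 8
u_20 = 5·8 + 6·0 + 4·10 = 3
u_21 = 5·3 + 6·8 + 4·0 = 8
u_22 = 5·8 + 6·3 + 4·8 = 2
u_23 = 5·2 + 6·8 + 4·3 = 4
u_24 = 5·4 + 6·2 + 4·8 = 9
u_25 = 5·9 + 6·4 + 4·2 = 0
u_26 = 5·0 + 6·9 + 4·4 = 4
u_27 = 5·4 + 6·0 + 4·9 = 1
u_28 = 5·1 + 6·4 + 4·0 = 7
u_29 = 5·7 + 6·1 + 4·4 = 2
u_30 = 5·2 + 6·7 + 4·1 = 1
u_31 = 5·1 + 6·2 + 4·7 = 1
u_32 = 5·1 + 6·1 + 4·2 = 8
(u_30, u_31, u_32) = (1, 1, 8) = (u_0, u_1, u_2), so the sequence has period 30.
200 ≡ 20 (mod 30), hence u_200 = u_20 = 3.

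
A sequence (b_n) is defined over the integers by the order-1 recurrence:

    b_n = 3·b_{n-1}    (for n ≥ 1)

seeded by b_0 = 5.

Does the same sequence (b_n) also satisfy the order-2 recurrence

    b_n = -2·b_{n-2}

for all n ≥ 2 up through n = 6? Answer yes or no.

no

Terms b_0..b_6: 5, 15, 45, 135, 405, 1215, 3645
n=2: candidate gives -10, actual b_2 = 45 ✗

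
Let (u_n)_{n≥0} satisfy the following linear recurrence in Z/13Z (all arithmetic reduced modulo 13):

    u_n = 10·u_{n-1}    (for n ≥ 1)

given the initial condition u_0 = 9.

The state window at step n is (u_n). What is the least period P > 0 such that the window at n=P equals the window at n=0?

n=0: window = (9)
n=1: window = (12)
n=2: window = (3)
n=3: window = (4)
n=4: window = (1)
n=5: window = (10)
n=6: window = (9)
window at n=6 equals window at n=0 → period = 6

6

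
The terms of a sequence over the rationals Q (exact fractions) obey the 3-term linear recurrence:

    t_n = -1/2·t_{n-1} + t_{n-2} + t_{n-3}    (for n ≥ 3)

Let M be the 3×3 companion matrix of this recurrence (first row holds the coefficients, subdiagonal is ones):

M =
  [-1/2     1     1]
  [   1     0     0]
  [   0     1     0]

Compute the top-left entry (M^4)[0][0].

13/16

(M^4)[0][0] is the top entry after applying M 4 times to the unit state (1, 0, 0). Equivalently it is h_{6} for the auxiliary sequence (h_n) obeying the same recurrence with h_2 = 1 and h_i = 0 for 0 ≤ i < 2:
h_3 = -1/2·1 + 1·0 + 1·0 = -1/2
h_4 = -1/2·-1/2 + 1·1 + 1·0 = 5/4
h_5 = -1/2·5/4 + 1·-1/2 + 1·1 = -1/8
h_6 = -1/2·-1/8 + 1·5/4 + 1·-1/2 = 13/16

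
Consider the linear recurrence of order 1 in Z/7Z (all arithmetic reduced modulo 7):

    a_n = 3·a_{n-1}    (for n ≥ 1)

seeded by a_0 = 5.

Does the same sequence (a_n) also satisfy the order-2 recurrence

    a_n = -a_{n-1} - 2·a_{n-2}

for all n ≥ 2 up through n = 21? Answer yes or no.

yes

Terms a_0..a_21: 5, 1, 3, 2, 6, 4, 5, 1, 3, 2, 6, 4, 5, 1, 3, 2, 6, 4, 5, 1, 3, 2
n=2: candidate gives 3, actual a_2 = 3 ✓
n=3: candidate gives 2, actual a_3 = 2 ✓
n=4: candidate gives 6, actual a_4 = 6 ✓
n=5: candidate gives 4, actual a_5 = 4 ✓
n=6: candidate gives 5, actual a_6 = 5 ✓
n=7: candidate gives 1, actual a_7 = 1 ✓
n=8: candidate gives 3, actual a_8 = 3 ✓
n=9: candidate gives 2, actual a_9 = 2 ✓
n=10: candidate gives 6, actual a_10 = 6 ✓
n=11: candidate gives 4, actual a_11 = 4 ✓
n=12: candidate gives 5, actual a_12 = 5 ✓
n=13: candidate gives 1, actual a_13 = 1 ✓
n=14: candidate gives 3, actual a_14 = 3 ✓
n=15: candidate gives 2, actual a_15 = 2 ✓
n=16: candidate gives 6, actual a_16 = 6 ✓
n=17: candidate gives 4, actual a_17 = 4 ✓
n=18: candidate gives 5, actual a_18 = 5 ✓
n=19: candidate gives 1, actual a_19 = 1 ✓
n=20: candidate gives 3, actual a_20 = 3 ✓
n=21: candidate gives 2, actual a_21 = 2 ✓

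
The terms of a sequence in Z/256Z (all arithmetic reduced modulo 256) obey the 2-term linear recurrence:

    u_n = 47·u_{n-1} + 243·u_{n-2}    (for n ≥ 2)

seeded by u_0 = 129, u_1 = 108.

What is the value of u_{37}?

28

u_2 = 47·108 + 243·129 = 71
u_3 = 47·71 + 243·108 = 141
u_4 = 47·141 + 243·71 = 72
u_5 = 47·72 + 243·141 = 15
u_6 = 47·15 + 243·72 = 25
u_7 = 47·25 + 243·15 = 212
u_8 = 47·212 + 243·25 = 167
u_9 = 47·167 + 243·212 = 229
u_10 = 47·229 + 243·167 = 144
u_11 = 47·144 + 243·229 = 207
u_12 = 47·207 + 243·144 = 177
u_13 = 47·177 + 243·207 = 252
u_14 = 47·252 + 243·177 = 71
u_15 = 47·71 + 243·252 = 61
u_16 = 47·61 + 243·71 = 152
u_17 = 47·152 + 243·61 = 207
u_18 = 47·207 + 243·152 = 73
u_19 = 47·73 + 243·207 = 228
u_20 = 47·228 + 243·73 = 39
u_21 = 47·39 + 243·228 = 149
u_22 = 47·149 + 243·39 = 96
u_23 = 47·96 + 243·149 = 15
u_24 = 47·15 + 243·96 = 225
u_25 = 47·225 + 243·15 = 140
u_26 = 47·140 + 243·225 = 71
u_27 = 47·71 + 243·140 = 237
u_28 = 47·237 + 243·71 = 232
u_29 = 47·232 + 243·237 = 143
u_30 = 47·143 + 243·232 = 121
u_31 = 47·121 + 243·143 = 244
u_32 = 47·244 + 243·121 = 167
u_33 = 47·167 + 243·244 = 69
u_34 = 47·69 + 243·167 = 48
u_35 = 47·48 + 243·69 = 79
u_36 = 47·79 + 243·48 = 17
u_37 = 47·17 + 243·79 = 28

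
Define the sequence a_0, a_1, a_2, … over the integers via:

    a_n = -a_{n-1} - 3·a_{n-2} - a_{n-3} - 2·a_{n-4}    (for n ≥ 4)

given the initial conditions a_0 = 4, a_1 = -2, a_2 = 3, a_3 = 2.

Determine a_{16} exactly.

655

a_4 = -1·2 + -3·3 + -1·-2 + -2·4 = -17
a_5 = -1·-17 + -3·2 + -1·3 + -2·-2 = 12
a_6 = -1·12 + -3·-17 + -1·2 + -2·3 = 31
a_7 = -1·31 + -3·12 + -1·-17 + -2·2 = -54
a_8 = -1·-54 + -3·31 + -1·12 + -2·-17 = -17
a_9 = -1·-17 + -3·-54 + -1·31 + -2·12 = 124
a_10 = -1·124 + -3·-17 + -1·-54 + -2·31 = -81
a_11 = -1·-81 + -3·124 + -1·-17 + -2·-54 = -166
a_12 = -1·-166 + -3·-81 + -1·124 + -2·-17 = 319
a_13 = -1·319 + -3·-166 + -1·-81 + -2·124 = 12
a_14 = -1·12 + -3·319 + -1·-166 + -2·-81 = -641
a_15 = -1·-641 + -3·12 + -1·319 + -2·-166 = 618
a_16 = -1·618 + -3·-641 + -1·12 + -2·319 = 655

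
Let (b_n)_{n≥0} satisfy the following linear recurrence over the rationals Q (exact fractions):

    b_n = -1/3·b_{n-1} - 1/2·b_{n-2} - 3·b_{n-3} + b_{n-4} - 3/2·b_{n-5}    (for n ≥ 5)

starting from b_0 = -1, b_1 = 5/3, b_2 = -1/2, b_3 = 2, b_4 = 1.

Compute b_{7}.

b_5 = -1/3·1 + -1/2·2 + -3·-1/2 + 1·5/3 + -3/2·-1 = 10/3
b_6 = -1/3·10/3 + -1/2·1 + -3·2 + 1·-1/2 + -3/2·5/3 = -191/18
b_7 = -1/3·-191/18 + -1/2·10/3 + -3·1 + 1·2 + -3/2·-1/2 = 175/108

175/108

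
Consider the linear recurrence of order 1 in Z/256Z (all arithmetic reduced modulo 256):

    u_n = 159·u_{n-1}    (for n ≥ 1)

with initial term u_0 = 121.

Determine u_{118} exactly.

u_1 = 159·121 = 39
u_2 = 159·39 = 57
u_3 = 159·57 = 103
u_4 = 159·103 = 249
u_5 = 159·249 = 167
u_6 = 159·167 = 185
u_7 = 159·185 = 231
u_8 = 159·231 = 121
(u_8) = (121) = (u_0), so the sequence has period 8.
118 ≡ 6 (mod 8), hence u_118 = u_6 = 185.

185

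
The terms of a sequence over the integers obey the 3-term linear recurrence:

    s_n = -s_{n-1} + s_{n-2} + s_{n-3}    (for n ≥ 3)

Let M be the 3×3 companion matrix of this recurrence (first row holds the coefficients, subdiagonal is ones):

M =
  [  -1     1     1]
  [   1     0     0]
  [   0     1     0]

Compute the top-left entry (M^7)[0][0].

(M^7)[0][0] is the top entry after applying M 7 times to the unit state (1, 0, 0). Equivalently it is h_{9} for the auxiliary sequence (h_n) obeying the same recurrence with h_2 = 1 and h_i = 0 for 0 ≤ i < 2:
h_3 = -1·1 + 1·0 + 1·0 = -1
h_4 = -1·-1 + 1·1 + 1·0 = 2
h_5 = -1·2 + 1·-1 + 1·1 = -2
h_6 = -1·-2 + 1·2 + 1·-1 = 3
h_7 = -1·3 + 1·-2 + 1·2 = -3
h_8 = -1·-3 + 1·3 + 1·-2 = 4
h_9 = -1·4 + 1·-3 + 1·3 = -4

-4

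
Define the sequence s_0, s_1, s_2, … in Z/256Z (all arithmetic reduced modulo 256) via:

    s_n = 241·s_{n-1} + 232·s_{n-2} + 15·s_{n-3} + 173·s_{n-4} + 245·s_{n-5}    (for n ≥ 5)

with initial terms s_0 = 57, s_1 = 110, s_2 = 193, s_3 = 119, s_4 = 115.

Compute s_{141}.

219

s_5 = 241·115 + 232·119 + 15·193 + 173·110 + 245·57 = 77
s_6 = 241·77 + 232·115 + 15·119 + 173·193 + 245·110 = 97
s_7 = 241·97 + 232·77 + 15·115 + 173·119 + 245·193 = 246
s_8 = 241·246 + 232·97 + 15·77 + 173·115 + 245·119 = 155
s_9 = 241·155 + 232·246 + 15·97 + 173·77 + 245·115 = 162
s_10 = 241·162 + 232·155 + 15·246 + 173·97 + 245·77 = 162
Continuing the recurrence:
  s_11 = 122;  s_12 = 85;  s_13 = 228;  s_14 = 86;  s_15 = 13;  s_16 = 188
  s_17 = 59;  s_18 = 0;  s_19 = 147;  s_20 = 85;  s_21 = 8;  s_22 = 164
  s_23 = 246;  s_24 = 206;  s_25 = 59;  s_26 = 33;  s_27 = 205;  s_28 = 254
  s_29 = 218;  s_30 = 49;  s_31 = 177;  s_32 = 166;  s_33 = 245;  s_34 = 51
  s_35 = 71;  s_36 = 253;  s_37 = 241;  s_38 = 66;  s_39 = 39;  s_40 = 146
  s_41 = 166;  s_42 = 30;  s_43 = 193;  s_44 = 152;  s_45 = 170;  s_46 = 61
  s_47 = 136;  s_48 = 179;  s_49 = 176;  s_50 = 203;  s_51 = 97;  s_52 = 184
  s_53 = 68;  s_54 = 18;  s_55 = 46;  s_56 = 199;  s_57 = 33;  s_58 = 89
  s_59 = 170;  s_60 = 34;  s_61 = 9;  s_62 = 249;  s_63 = 158;  s_64 = 153
  s_65 = 111;  s_66 = 75;  s_67 = 61;  s_68 = 129;  s_69 = 142;  s_70 = 19
  s_71 = 34;  s_72 = 26;  s_73 = 210;  s_74 = 253;  s_75 = 44;  s_76 = 30
  s_77 = 189;  s_78 = 164;  s_79 = 75;  s_80 = 176;  s_81 = 179;  s_82 = 29
  s_83 = 120;  s_84 = 116;  s_85 = 14;  s_86 = 62;  s_87 = 179;  s_88 = 193
  s_89 = 5;  s_90 = 102;  s_91 = 42;  s_92 = 1;  s_93 = 17;  s_94 = 22
  s_95 = 45;  s_96 = 43;  s_97 = 255;  s_98 = 205;  s_99 = 17;  s_100 = 218
  s_101 = 31;  s_102 = 82;  s_103 = 190;  s_104 = 150;  s_105 = 201;  s_106 = 96
  s_107 = 50;  s_108 = 13;  s_109 = 144;  s_110 = 131;  s_111 = 64;  s_112 = 11
  s_113 = 201;  s_114 = 72;  s_115 = 52;  s_116 = 170;  s_117 = 190;  s_118 = 255
  s_119 = 65;  s_120 = 17;  s_121 = 242;  s_122 = 50;  s_123 = 89;  s_124 = 249
  s_125 = 206;  s_126 = 49;  s_127 = 103;  s_128 = 227;  s_129 = 109;  s_130 = 161
  s_131 = 38;  s_132 = 11;  s_133 = 34;  s_134 = 82;  s_135 = 106;  s_136 = 229
  s_137 = 244;  s_138 = 102;  s_139 = 173
s_140 = 241·173 + 232·102 + 15·244 + 173·229 + 245·106 = 204
s_141 = 241·204 + 232·173 + 15·102 + 173·244 + 245·229 = 219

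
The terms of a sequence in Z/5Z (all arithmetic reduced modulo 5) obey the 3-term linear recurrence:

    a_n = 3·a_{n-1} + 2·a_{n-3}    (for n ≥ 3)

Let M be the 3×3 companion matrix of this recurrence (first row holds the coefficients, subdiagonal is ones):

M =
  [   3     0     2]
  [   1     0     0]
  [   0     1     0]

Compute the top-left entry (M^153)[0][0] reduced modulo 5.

(M^153)[0][0] is the top entry after applying M 153 times to the unit state (1, 0, 0). Equivalently it is h_{155} for the auxiliary sequence (h_n) obeying the same recurrence with h_2 = 1 and h_i = 0 for 0 ≤ i < 2:
h_3 = 3·1 + 0·0 + 2·0 = 3
h_4 = 3·3 + 0·1 + 2·0 = 4
h_5 = 3·4 + 0·3 + 2·1 = 4
h_6 = 3·4 + 0·4 + 2·3 = 3
h_7 = 3·3 + 0·4 + 2·4 = 2
h_8 = 3·2 + 0·3 + 2·4 = 4
h_9 = 3·4 + 0·2 + 2·3 = 3
h_10 = 3·3 + 0·4 + 2·2 = 3
h_11 = 3·3 + 0·3 + 2·4 = 2
h_12 = 3·2 + 0·3 + 2·3 = 2
h_13 = 3·2 + 0·2 + 2·3 = 2
h_14 = 3·2 + 0·2 + 2·2 = 0
h_15 = 3·0 + 0·2 + 2·2 = 4
h_16 = 3·4 + 0·0 + 2·2 = 1
h_17 = 3·1 + 0·4 + 2·0 = 3
h_18 = 3·3 + 0·1 + 2·4 = 2
h_19 = 3·2 + 0·3 + 2·1 = 3
h_20 = 3·3 + 0·2 + 2·3 = 0
h_21 = 3·0 + 0·3 + 2·2 = 4
h_22 = 3·4 + 0·0 + 2·3 = 3
h_23 = 3·3 + 0·4 + 2·0 = 4
h_24 = 3·4 + 0·3 + 2·4 = 0
h_25 = 3·0 + 0·4 + 2·3 = 1
h_26 = 3·1 + 0·0 + 2·4 = 1
h_27 = 3·1 + 0·1 + 2·0 = 3
h_28 = 3·3 + 0·1 + 2·1 = 1
h_29 = 3·1 + 0·3 + 2·1 = 0
h_30 = 3·0 + 0·1 + 2·3 = 1
h_31 = 3·1 + 0·0 + 2·1 = 0
h_32 = 3·0 + 0·1 + 2·0 = 0
h_33 = 3·0 + 0·0 + 2·1 = 2
h_34 = 3·2 + 0·0 + 2·0 = 1
h_35 = 3·1 + 0·2 + 2·0 = 3
h_36 = 3·3 + 0·1 + 2·2 = 3
h_37 = 3·3 + 0·3 + 2·1 = 1
h_38 = 3·1 + 0·3 + 2·3 = 4
h_39 = 3·4 + 0·1 + 2·3 = 3
h_40 = 3·3 + 0·4 + 2·1 = 1
h_41 = 3·1 + 0·3 + 2·4 = 1
h_42 = 3·1 + 0·1 + 2·3 = 4
h_43 = 3·4 + 0·1 + 2·1 = 4
h_44 = 3·4 + 0·4 + 2·1 = 4
h_45 = 3·4 + 0·4 + 2·4 = 0
h_46 = 3·0 + 0·4 + 2·4 = 3
h_47 = 3·3 + 0·0 + 2·4 = 2
h_48 = 3·2 + 0·3 + 2·0 = 1
h_49 = 3·1 + 0·2 + 2·3 = 4
h_50 = 3·4 + 0·1 + 2·2 = 1
h_51 = 3·1 + 0·4 + 2·1 = 0
h_52 = 3·0 + 0·1 + 2·4 = 3
h_53 = 3·3 + 0·0 + 2·1 = 1
h_54 = 3·1 + 0·3 + 2·0 = 3
h_55 = 3·3 + 0·1 + 2·3 = 0
h_56 = 3·0 + 0·3 + 2·1 = 2
h_57 = 3·2 + 0·0 + 2·3 = 2
h_58 = 3·2 + 0·2 + 2·0 = 1
h_59 = 3·1 + 0·2 + 2·2 = 2
h_60 = 3·2 + 0·1 + 2·2 = 0
h_61 = 3·0 + 0·2 + 2·1 = 2
h_62 = 3·2 + 0·0 + 2·2 = 0
h_63 = 3·0 + 0·2 + 2·0 = 0
h_64 = 3·0 + 0·0 + 2·2 = 4
h_65 = 3·4 + 0·0 + 2·0 = 2
h_66 = 3·2 + 0·4 + 2·0 = 1
h_67 = 3·1 + 0·2 + 2·4 = 1
h_68 = 3·1 + 0·1 + 2·2 = 2
h_69 = 3·2 + 0·1 + 2·1 = 3
h_70 = 3·3 + 0·2 + 2·1 = 1
h_71 = 3·1 + 0·3 + 2·2 = 2
h_72 = 3·2 + 0·1 + 2·3 = 2
h_73 = 3·2 + 0·2 + 2·1 = 3
h_74 = 3·3 + 0·2 + 2·2 = 3
h_75 = 3·3 + 0·3 + 2·2 = 3
h_76 = 3·3 + 0·3 + 2·3 = 0
h_77 = 3·0 + 0·3 + 2·3 = 1
h_78 = 3·1 + 0·0 + 2·3 = 4
h_79 = 3·4 + 0·1 + 2·0 = 2
h_80 = 3·2 + 0·4 + 2·1 = 3
h_81 = 3·3 + 0·2 + 2·4 = 2
h_82 = 3·2 + 0·3 + 2·2 = 0
h_83 = 3·0 + 0·2 + 2·3 = 1
h_84 = 3·1 + 0·0 + 2·2 = 2
h_85 = 3·2 + 0·1 + 2·0 = 1
h_86 = 3·1 + 0·2 + 2·1 = 0
h_87 = 3·0 + 0·1 + 2·2 = 4
h_88 = 3·4 + 0·0 + 2·1 = 4
h_89 = 3·4 + 0·4 + 2·0 = 2
h_90 = 3·2 + 0·4 + 2·4 = 4
h_91 = 3·4 + 0·2 + 2·4 = 0
h_92 = 3·0 + 0·4 + 2·2 = 4
h_93 = 3·4 + 0·0 + 2·4 = 0
h_94 = 3·0 + 0·4 + 2·0 = 0
h_95 = 3·0 + 0·0 + 2·4 = 3
h_96 = 3·3 + 0·0 + 2·0 = 4
h_97 = 3·4 + 0·3 + 2·0 = 2
h_98 = 3·2 + 0·4 + 2·3 = 2
h_99 = 3·2 + 0·2 + 2·4 = 4
h_100 = 3·4 + 0·2 + 2·2 = 1
h_101 = 3·1 + 0·4 + 2·2 = 2
h_102 = 3·2 + 0·1 + 2·4 = 4
h_103 = 3·4 + 0·2 + 2·1 = 4
h_104 = 3·4 + 0·4 + 2·2 = 1
h_105 = 3·1 + 0·4 + 2·4 = 1
h_106 = 3·1 + 0·1 + 2·4 = 1
h_107 = 3·1 + 0·1 + 2·1 = 0
h_108 = 3·0 + 0·1 + 2·1 = 2
h_109 = 3·2 + 0·0 + 2·1 = 3
h_110 = 3·3 + 0·2 + 2·0 = 4
h_111 = 3·4 + 0·3 + 2·2 = 1
h_112 = 3·1 + 0·4 + 2·3 = 4
h_113 = 3·4 + 0·1 + 2·4 = 0
h_114 = 3·0 + 0·4 + 2·1 = 2
h_115 = 3·2 + 0·0 + 2·4 = 4
h_116 = 3·4 + 0·2 + 2·0 = 2
h_117 = 3·2 + 0·4 + 2·2 = 0
h_118 = 3·0 + 0·2 + 2·4 = 3
h_119 = 3·3 + 0·0 + 2·2 = 3
h_120 = 3·3 + 0·3 + 2·0 = 4
h_121 = 3·4 + 0·3 + 2·3 = 3
h_122 = 3·3 + 0·4 + 2·3 = 0
h_123 = 3·0 + 0·3 + 2·4 = 3
h_124 = 3·3 + 0·0 + 2·3 = 0
h_125 = 3·0 + 0·3 + 2·0 = 0
h_126 = 3·0 + 0·0 + 2·3 = 1
h_127 = 3·1 + 0·0 + 2·0 = 3
h_128 = 3·3 + 0·1 + 2·0 = 4
h_129 = 3·4 + 0·3 + 2·1 = 4
h_130 = 3·4 + 0·4 + 2·3 = 3
h_131 = 3·3 + 0·4 + 2·4 = 2
h_132 = 3·2 + 0·3 + 2·4 = 4
h_133 = 3·4 + 0·2 + 2·3 = 3
h_134 = 3·3 + 0·4 + 2·2 = 3
h_135 = 3·3 + 0·3 + 2·4 = 2
h_136 = 3·2 + 0·3 + 2·3 = 2
h_137 = 3·2 + 0·2 + 2·3 = 2
h_138 = 3·2 + 0·2 + 2·2 = 0
h_139 = 3·0 + 0·2 + 2·2 = 4
h_140 = 3·4 + 0·0 + 2·2 = 1
h_141 = 3·1 + 0·4 + 2·0 = 3
h_142 = 3·3 + 0·1 + 2·4 = 2
h_143 = 3·2 + 0·3 + 2·1 = 3
h_144 = 3·3 + 0·2 + 2·3 = 0
h_145 = 3·0 + 0·3 + 2·2 = 4
h_146 = 3·4 + 0·0 + 2·3 = 3
h_147 = 3·3 + 0·4 + 2·0 = 4
h_148 = 3·4 + 0·3 + 2·4 = 0
h_149 = 3·0 + 0·4 + 2·3 = 1
h_150 = 3·1 + 0·0 + 2·4 = 1
h_151 = 3·1 + 0·1 + 2·0 = 3
h_152 = 3·3 + 0·1 + 2·1 = 1
h_153 = 3·1 + 0·3 + 2·1 = 0
h_154 = 3·0 + 0·1 + 2·3 = 1
h_155 = 3·1 + 0·0 + 2·1 = 0

0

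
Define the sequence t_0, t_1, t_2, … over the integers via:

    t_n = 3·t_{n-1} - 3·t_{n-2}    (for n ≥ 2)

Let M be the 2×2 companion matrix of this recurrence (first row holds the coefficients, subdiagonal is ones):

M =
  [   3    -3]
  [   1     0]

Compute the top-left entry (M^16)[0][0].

6561

(M^16)[0][0] is the top entry after applying M 16 times to the unit state (1, 0). Equivalently it is h_{17} for the auxiliary sequence (h_n) obeying the same recurrence with h_1 = 1 and h_i = 0 for 0 ≤ i < 1:
h_2 = 3·1 + -3·0 = 3
h_3 = 3·3 + -3·1 = 6
h_4 = 3·6 + -3·3 = 9
h_5 = 3·9 + -3·6 = 9
h_6 = 3·9 + -3·9 = 0
h_7 = 3·0 + -3·9 = -27
h_8 = 3·-27 + -3·0 = -81
h_9 = 3·-81 + -3·-27 = -162
h_10 = 3·-162 + -3·-81 = -243
h_11 = 3·-243 + -3·-162 = -243
h_12 = 3·-243 + -3·-243 = 0
h_13 = 3·0 + -3·-243 = 729
h_14 = 3·729 + -3·0 = 2187
h_15 = 3·2187 + -3·729 = 4374
h_16 = 3·4374 + -3·2187 = 6561
h_17 = 3·6561 + -3·4374 = 6561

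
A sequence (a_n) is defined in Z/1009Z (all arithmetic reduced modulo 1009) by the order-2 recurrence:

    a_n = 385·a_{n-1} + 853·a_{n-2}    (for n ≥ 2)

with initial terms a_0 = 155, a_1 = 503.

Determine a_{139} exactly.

a_2 = 385·503 + 853·155 = 972
a_3 = 385·972 + 853·503 = 115
a_4 = 385·115 + 853·972 = 606
a_5 = 385·606 + 853·115 = 453
a_6 = 385·453 + 853·606 = 158
a_7 = 385·158 + 853·453 = 252
a_8 = 385·252 + 853·158 = 733
a_9 = 385·733 + 853·252 = 733
a_10 = 385·733 + 853·733 = 363
a_11 = 385·363 + 853·733 = 182
a_12 = 385·182 + 853·363 = 325
a_13 = 385·325 + 853·182 = 878
a_14 = 385·878 + 853·325 = 774
a_15 = 385·774 + 853·878 = 591
a_16 = 385·591 + 853·774 = 846
a_17 = 385·846 + 853·591 = 435
a_18 = 385·435 + 853·846 = 184
a_19 = 385·184 + 853·435 = 962
a_20 = 385·962 + 853·184 = 624
a_21 = 385·624 + 853·962 = 367
a_22 = 385·367 + 853·624 = 564
a_23 = 385·564 + 853·367 = 466
a_24 = 385·466 + 853·564 = 616
a_25 = 385·616 + 853·466 = 1006
a_26 = 385·1006 + 853·616 = 622
a_27 = 385·622 + 853·1006 = 805
a_28 = 385·805 + 853·622 = 1003
a_29 = 385·1003 + 853·805 = 253
a_30 = 385·253 + 853·1003 = 468
a_31 = 385·468 + 853·253 = 461
a_32 = 385·461 + 853·468 = 550
a_33 = 385·550 + 853·461 = 592
a_34 = 385·592 + 853·550 = 860
a_35 = 385·860 + 853·592 = 624
a_36 = 385·624 + 853·860 = 135
a_37 = 385·135 + 853·624 = 36
a_38 = 385·36 + 853·135 = 872
a_39 = 385·872 + 853·36 = 161
a_40 = 385·161 + 853·872 = 619
a_41 = 385·619 + 853·161 = 300
a_42 = 385·300 + 853·619 = 774
a_43 = 385·774 + 853·300 = 958
a_44 = 385·958 + 853·774 = 881
a_45 = 385·881 + 853·958 = 45
a_46 = 385·45 + 853·881 = 969
a_47 = 385·969 + 853·45 = 787
a_48 = 385·787 + 853·969 = 481
a_49 = 385·481 + 853·787 = 864
a_50 = 385·864 + 853·481 = 309
a_51 = 385·309 + 853·864 = 325
a_52 = 385·325 + 853·309 = 237
a_53 = 385·237 + 853·325 = 185
a_54 = 385·185 + 853·237 = 956
a_55 = 385·956 + 853·185 = 176
a_56 = 385·176 + 853·956 = 353
a_57 = 385·353 + 853·176 = 486
a_58 = 385·486 + 853·353 = 872
a_59 = 385·872 + 853·486 = 591
a_60 = 385·591 + 853·872 = 693
a_61 = 385·693 + 853·591 = 52
a_62 = 385·52 + 853·693 = 704
a_63 = 385·704 + 853·52 = 588
a_64 = 385·588 + 853·704 = 521
a_65 = 385·521 + 853·588 = 894
a_66 = 385·894 + 853·521 = 574
a_67 = 385·574 + 853·894 = 806
a_68 = 385·806 + 853·574 = 804
a_69 = 385·804 + 853·806 = 166
a_70 = 385·166 + 853·804 = 35
a_71 = 385·35 + 853·166 = 696
a_72 = 385·696 + 853·35 = 160
a_73 = 385·160 + 853·696 = 447
a_74 = 385·447 + 853·160 = 830
a_75 = 385·830 + 853·447 = 595
a_76 = 385·595 + 853·830 = 713
a_77 = 385·713 + 853·595 = 65
a_78 = 385·65 + 853·713 = 571
a_79 = 385·571 + 853·65 = 832
a_80 = 385·832 + 853·571 = 183
a_81 = 385·183 + 853·832 = 194
a_82 = 385·194 + 853·183 = 737
a_83 = 385·737 + 853·194 = 222
a_84 = 385·222 + 853·737 = 768
a_85 = 385·768 + 853·222 = 726
a_86 = 385·726 + 853·768 = 280
a_87 = 385·280 + 853·726 = 598
a_88 = 385·598 + 853·280 = 894
a_89 = 385·894 + 853·598 = 670
a_90 = 385·670 + 853·894 = 433
a_91 = 385·433 + 853·670 = 636
a_92 = 385·636 + 853·433 = 737
a_93 = 385·737 + 853·636 = 891
a_94 = 385·891 + 853·737 = 29
a_95 = 385·29 + 853·891 = 312
a_96 = 385·312 + 853·29 = 570
a_97 = 385·570 + 853·312 = 257
a_98 = 385·257 + 853·570 = 944
a_99 = 385·944 + 853·257 = 468
a_100 = 385·468 + 853·944 = 628
a_101 = 385·628 + 853·468 = 269
a_102 = 385·269 + 853·628 = 552
a_103 = 385·552 + 853·269 = 35
a_104 = 385·35 + 853·552 = 11
a_105 = 385·11 + 853·35 = 793
a_106 = 385·793 + 853·11 = 889
a_107 = 385·889 + 853·793 = 613
a_108 = 385·613 + 853·889 = 457
a_109 = 385·457 + 853·613 = 606
a_110 = 385·606 + 853·457 = 578
a_111 = 385·578 + 853·606 = 860
a_112 = 385·860 + 853·578 = 790
a_113 = 385·790 + 853·860 = 478
a_114 = 385·478 + 853·790 = 250
a_115 = 385·250 + 853·478 = 493
a_116 = 385·493 + 853·250 = 464
a_117 = 385·464 + 853·493 = 832
a_118 = 385·832 + 853·464 = 731
a_119 = 385·731 + 853·832 = 293
a_120 = 385·293 + 853·731 = 787
a_121 = 385·787 + 853·293 = 1001
a_122 = 385·1001 + 853·787 = 273
a_123 = 385·273 + 853·1001 = 408
a_124 = 385·408 + 853·273 = 475
a_125 = 385·475 + 853·408 = 165
a_126 = 385·165 + 853·475 = 524
a_127 = 385·524 + 853·165 = 434
a_128 = 385·434 + 853·524 = 590
a_129 = 385·590 + 853·434 = 24
a_130 = 385·24 + 853·590 = 947
a_131 = 385·947 + 853·24 = 638
a_132 = 385·638 + 853·947 = 25
a_133 = 385·25 + 853·638 = 907
a_134 = 385·907 + 853·25 = 217
a_135 = 385·217 + 853·907 = 575
a_136 = 385·575 + 853·217 = 858
a_137 = 385·858 + 853·575 = 488
a_138 = 385·488 + 853·858 = 555
a_139 = 385·555 + 853·488 = 323

323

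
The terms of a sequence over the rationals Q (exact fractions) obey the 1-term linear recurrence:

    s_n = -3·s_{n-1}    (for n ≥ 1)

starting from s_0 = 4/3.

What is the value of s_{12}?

s_1 = -3·4/3 = -4
s_2 = -3·-4 = 12
s_3 = -3·12 = -36
s_4 = -3·-36 = 108
s_5 = -3·108 = -324
s_6 = -3·-324 = 972
s_7 = -3·972 = -2916
s_8 = -3·-2916 = 8748
s_9 = -3·8748 = -26244
s_10 = -3·-26244 = 78732
s_11 = -3·78732 = -236196
s_12 = -3·-236196 = 708588

708588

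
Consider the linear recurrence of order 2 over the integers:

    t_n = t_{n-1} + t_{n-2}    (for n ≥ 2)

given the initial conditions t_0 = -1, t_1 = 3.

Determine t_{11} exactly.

t_2 = 1·3 + 1·-1 = 2
t_3 = 1·2 + 1·3 = 5
t_4 = 1·5 + 1·2 = 7
t_5 = 1·7 + 1·5 = 12
t_6 = 1·12 + 1·7 = 19
t_7 = 1·19 + 1·12 = 31
t_8 = 1·31 + 1·19 = 50
t_9 = 1·50 + 1·31 = 81
t_10 = 1·81 + 1·50 = 131
t_11 = 1·131 + 1·81 = 212

212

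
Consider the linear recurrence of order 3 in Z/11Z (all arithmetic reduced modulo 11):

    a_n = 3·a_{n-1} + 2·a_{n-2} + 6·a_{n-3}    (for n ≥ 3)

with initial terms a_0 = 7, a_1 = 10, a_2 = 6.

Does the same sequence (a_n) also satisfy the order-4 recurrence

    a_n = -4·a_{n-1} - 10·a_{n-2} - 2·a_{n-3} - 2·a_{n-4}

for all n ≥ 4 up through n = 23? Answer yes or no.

yes

Terms a_0..a_23: 7, 10, 6, 3, 4, 10, 1, 3, 5, 5, 10, 4, 7, 1, 8, 2, 6, 4, 3, 9, 2, 9, 8, 10
n=4: candidate gives 4, actual a_4 = 4 ✓
n=5: candidate gives 10, actual a_5 = 10 ✓
n=6: candidate gives 1, actual a_6 = 1 ✓
n=7: candidate gives 3, actual a_7 = 3 ✓
n=8: candidate gives 5, actual a_8 = 5 ✓
n=9: candidate gives 5, actual a_9 = 5 ✓
n=10: candidate gives 10, actual a_10 = 10 ✓
n=11: candidate gives 4, actual a_11 = 4 ✓
n=12: candidate gives 7, actual a_12 = 7 ✓
n=13: candidate gives 1, actual a_13 = 1 ✓
n=14: candidate gives 8, actual a_14 = 8 ✓
n=15: candidate gives 2, actual a_15 = 2 ✓
n=16: candidate gives 6, actual a_16 = 6 ✓
n=17: candidate gives 4, actual a_17 = 4 ✓
n=18: candidate gives 3, actual a_18 = 3 ✓
n=19: candidate gives 9, actual a_19 = 9 ✓
n=20: candidate gives 2, actual a_20 = 2 ✓
n=21: candidate gives 9, actual a_21 = 9 ✓
n=22: candidate gives 8, actual a_22 = 8 ✓
n=23: candidate gives 10, actual a_23 = 10 ✓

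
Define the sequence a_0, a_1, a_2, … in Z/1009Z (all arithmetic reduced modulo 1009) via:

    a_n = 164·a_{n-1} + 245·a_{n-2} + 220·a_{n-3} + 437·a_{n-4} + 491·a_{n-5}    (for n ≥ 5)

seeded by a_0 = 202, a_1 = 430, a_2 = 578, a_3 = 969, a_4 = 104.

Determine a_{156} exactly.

a_5 = 164·104 + 245·969 + 220·578 + 437·430 + 491·202 = 755
a_6 = 164·755 + 245·104 + 220·969 + 437·578 + 491·430 = 834
a_7 = 164·834 + 245·755 + 220·104 + 437·969 + 491·578 = 504
a_8 = 164·504 + 245·834 + 220·755 + 437·104 + 491·969 = 628
a_9 = 164·628 + 245·504 + 220·834 + 437·755 + 491·104 = 904
a_10 = 164·904 + 245·628 + 220·504 + 437·834 + 491·755 = 926
Continuing the recurrence:
  a_11 = 67;  a_12 = 88;  a_13 = 602;  a_14 = 788;  a_15 = 70;  a_16 = 697
  a_17 = 655;  a_18 = 198;  a_19 = 981;  a_20 = 279;  a_21 = 582;  a_22 = 734
  a_23 = 683;  a_24 = 350;  a_25 = 608;  a_26 = 845;  a_27 = 279;  a_28 = 41
  a_29 = 297;  a_30 = 906;  a_31 = 347;  a_32 = 678;  a_33 = 587;  a_34 = 619
  a_35 = 138;  a_36 = 223;  a_37 = 887;  a_38 = 145;  a_39 = 558;  a_40 = 39
  a_41 = 124;  a_42 = 728;  a_43 = 172;  a_44 = 189;  a_45 = 906;  a_46 = 295
  a_47 = 909;  a_48 = 478;  a_49 = 95;  a_50 = 349;  a_51 = 260;  a_52 = 77
  a_53 = 496;  a_54 = 390;  a_55 = 52;  a_56 = 168;  a_57 = 258;  a_58 = 342
  a_59 = 169;  a_60 = 838;  a_61 = 306;  a_62 = 739;  a_63 = 757;  a_64 = 382
  a_65 = 350;  a_66 = 672;  a_67 = 980;  a_68 = 593;  a_69 = 342;  a_70 = 621
  a_71 = 730;  a_72 = 733;  a_73 = 487;  a_74 = 693;  a_75 = 67;  a_76 = 42
  a_77 = 816;  a_78 = 566;  a_79 = 541;  a_80 = 79;  a_81 = 466;  a_82 = 102
  a_83 = 697;  a_84 = 139;  a_85 = 346;  a_86 = 911;  a_87 = 908;  a_88 = 610
  a_89 = 756;  a_90 = 908;  a_91 = 729;  a_92 = 853;  a_93 = 906;  a_94 = 475
  a_95 = 771;  a_96 = 381;  a_97 = 184;  a_98 = 129;  a_99 = 791;  a_100 = 207
  a_101 = 940;  a_102 = 932;  a_103 = 224;  a_104 = 238;  a_105 = 133;  a_106 = 325
  a_107 = 562;  a_108 = 344;  a_109 = 661;  a_110 = 990;  a_111 = 981;  a_112 = 430
  a_113 = 633;  a_114 = 624;  a_115 = 513;  a_116 = 529;  a_117 = 2;  a_118 = 922
  a_119 = 524;  a_120 = 230;  a_121 = 946;  a_122 = 154;  a_123 = 496;  a_124 = 886
  a_125 = 665;  a_126 = 412;  a_127 = 380;  a_128 = 899;  a_129 = 384;  a_130 = 605
  a_131 = 664;  a_132 = 836;  a_133 = 813;  a_134 = 809;  a_135 = 167;  a_136 = 35
  a_137 = 563;  a_138 = 425;  a_139 = 422;  a_140 = 975;  a_141 = 480;  a_142 = 817
  a_143 = 518;  a_144 = 868;  a_145 = 344;  a_146 = 42;  a_147 = 532;  a_148 = 681
  a_149 = 400;  a_150 = 964;  a_151 = 145;  a_152 = 687;  a_153 = 695;  a_154 = 556
a_155 = 164·556 + 245·695 + 220·687 + 437·145 + 491·964 = 828
a_156 = 164·828 + 245·556 + 220·695 + 437·687 + 491·145 = 225

225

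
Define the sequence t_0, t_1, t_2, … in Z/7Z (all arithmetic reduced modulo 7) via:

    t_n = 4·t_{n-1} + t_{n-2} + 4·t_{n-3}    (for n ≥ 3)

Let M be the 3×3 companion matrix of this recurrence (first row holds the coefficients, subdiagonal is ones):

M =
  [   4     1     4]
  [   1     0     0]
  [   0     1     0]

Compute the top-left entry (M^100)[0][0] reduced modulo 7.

(M^100)[0][0] is the top entry after applying M 100 times to the unit state (1, 0, 0). Equivalently it is h_{102} for the auxiliary sequence (h_n) obeying the same recurrence with h_2 = 1 and h_i = 0 for 0 ≤ i < 2:
h_3 = 4·1 + 1·0 + 4·0 = 4
h_4 = 4·4 + 1·1 + 4·0 = 3
h_5 = 4·3 + 1·4 + 4·1 = 6
h_6 = 4·6 + 1·3 + 4·4 = 1
h_7 = 4·1 + 1·6 + 4·3 = 1
h_8 = 4·1 + 1·1 + 4·6 = 1
h_9 = 4·1 + 1·1 + 4·1 = 2
h_10 = 4·2 + 1·1 + 4·1 = 6
h_11 = 4·6 + 1·2 + 4·1 = 2
h_12 = 4·2 + 1·6 + 4·2 = 1
h_13 = 4·1 + 1·2 + 4·6 = 2
h_14 = 4·2 + 1·1 + 4·2 = 3
h_15 = 4·3 + 1·2 + 4·1 = 4
h_16 = 4·4 + 1·3 + 4·2 = 6
h_17 = 4·6 + 1·4 + 4·3 = 5
h_18 = 4·5 + 1·6 + 4·4 = 0
h_19 = 4·0 + 1·5 + 4·6 = 1
h_20 = 4·1 + 1·0 + 4·5 = 3
h_21 = 4·3 + 1·1 + 4·0 = 6
h_22 = 4·6 + 1·3 + 4·1 = 3
h_23 = 4·3 + 1·6 + 4·3 = 2
h_24 = 4·2 + 1·3 + 4·6 = 0
h_25 = 4·0 + 1·2 + 4·3 = 0
h_26 = 4·0 + 1·0 + 4·2 = 1
(h_24, h_25, h_26) = (0, 0, 1) = (h_0, h_1, h_2), so the sequence has period 24.
102 ≡ 6 (mod 24), hence h_102 = h_6 = 1.

1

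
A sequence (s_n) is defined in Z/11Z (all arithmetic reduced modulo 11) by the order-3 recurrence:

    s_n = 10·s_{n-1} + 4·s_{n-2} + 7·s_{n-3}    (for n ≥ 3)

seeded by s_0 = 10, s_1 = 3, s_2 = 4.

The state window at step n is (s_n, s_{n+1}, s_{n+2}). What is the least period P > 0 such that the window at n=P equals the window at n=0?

n=0: window = (10, 3, 4)
n=1: window = (3, 4, 1)
n=2: window = (4, 1, 3)
n=3: window = (1, 3, 7)
n=4: window = (3, 7, 1)
n=5: window = (7, 1, 4)
n=6: window = (1, 4, 5)
n=7: window = (4, 5, 7)
n=8: window = (5, 7, 8)
n=9: window = (7, 8, 0)
n=10: window = (8, 0, 4)
n=11: window = (0, 4, 8)
n=12: window = (4, 8, 8)
n=13: window = (8, 8, 8)
n=14: window = (8, 8, 3)
n=15: window = (8, 3, 8)
n=16: window = (3, 8, 5)
n=17: window = (8, 5, 4)
n=18: window = (5, 4, 6)
n=19: window = (4, 6, 1)
n=20: window = (6, 1, 7)
n=21: window = (1, 7, 6)
n=22: window = (7, 6, 7)
n=23: window = (6, 7, 0)
n=24: window = (7, 0, 4)
n=25: window = (0, 4, 1)
n=26: window = (4, 1, 4)
n=27: window = (1, 4, 6)
n=28: window = (4, 6, 6)
n=29: window = (6, 6, 2)
n=30: window = (6, 2, 9)
n=31: window = (2, 9, 8)
n=32: window = (9, 8, 9)
n=33: window = (8, 9, 9)
n=34: window = (9, 9, 6)
n=35: window = (9, 6, 5)
n=36: window = (6, 5, 5)
n=37: window = (5, 5, 2)
n=38: window = (5, 2, 9)
n=39: window = (2, 9, 1)
n=40: window = (9, 1, 5)
…
n=1328: window = (5, 0, 10)
n=1329: window = (0, 10, 3)
n=1330: window = (10, 3, 4)
window at n=1330 equals window at n=0 → period = 1330

1330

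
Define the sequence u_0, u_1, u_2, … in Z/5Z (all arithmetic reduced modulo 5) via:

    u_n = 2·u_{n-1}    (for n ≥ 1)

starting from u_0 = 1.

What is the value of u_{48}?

u_1 = 2·1 = 2
u_2 = 2·2 = 4
u_3 = 2·4 = 3
u_4 = 2·3 = 1
(u_4) = (1) = (u_0), so the sequence has period 4.
48 ≡ 0 (mod 4), hence u_48 = u_0 = 1.

1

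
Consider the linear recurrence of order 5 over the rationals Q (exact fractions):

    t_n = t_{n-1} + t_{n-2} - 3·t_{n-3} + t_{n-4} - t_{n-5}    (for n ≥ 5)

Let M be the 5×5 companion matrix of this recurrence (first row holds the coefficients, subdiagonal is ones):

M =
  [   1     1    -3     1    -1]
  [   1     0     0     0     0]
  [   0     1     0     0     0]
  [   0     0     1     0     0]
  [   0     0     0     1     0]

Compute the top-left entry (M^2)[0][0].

2

(M^2)[0][0] is the top entry after applying M 2 times to the unit state (1, 0, 0, 0, 0). Equivalently it is h_{6} for the auxiliary sequence (h_n) obeying the same recurrence with h_4 = 1 and h_i = 0 for 0 ≤ i < 4:
h_5 = 1·1 + 1·0 + -3·0 + 1·0 + -1·0 = 1
h_6 = 1·1 + 1·1 + -3·0 + 1·0 + -1·0 = 2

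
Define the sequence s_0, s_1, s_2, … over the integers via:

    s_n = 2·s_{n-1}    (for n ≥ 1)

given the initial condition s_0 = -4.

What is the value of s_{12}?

-16384

s_1 = 2·-4 = -8
s_2 = 2·-8 = -16
s_3 = 2·-16 = -32
s_4 = 2·-32 = -64
s_5 = 2·-64 = -128
s_6 = 2·-128 = -256
s_7 = 2·-256 = -512
s_8 = 2·-512 = -1024
s_9 = 2·-1024 = -2048
s_10 = 2·-2048 = -4096
s_11 = 2·-4096 = -8192
s_12 = 2·-8192 = -16384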